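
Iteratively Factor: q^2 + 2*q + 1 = (q + 1)*(q + 1)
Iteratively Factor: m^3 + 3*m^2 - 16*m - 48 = (m + 3)*(m^2 - 16) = (m + 3)*(m + 4)*(m - 4)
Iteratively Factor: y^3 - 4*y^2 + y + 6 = (y - 2)*(y^2 - 2*y - 3) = (y - 2)*(y + 1)*(y - 3)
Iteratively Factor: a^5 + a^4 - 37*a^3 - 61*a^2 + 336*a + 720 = (a + 4)*(a^4 - 3*a^3 - 25*a^2 + 39*a + 180) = (a + 3)*(a + 4)*(a^3 - 6*a^2 - 7*a + 60) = (a - 5)*(a + 3)*(a + 4)*(a^2 - a - 12) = (a - 5)*(a - 4)*(a + 3)*(a + 4)*(a + 3)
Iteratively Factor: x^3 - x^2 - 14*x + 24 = (x - 2)*(x^2 + x - 12) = (x - 3)*(x - 2)*(x + 4)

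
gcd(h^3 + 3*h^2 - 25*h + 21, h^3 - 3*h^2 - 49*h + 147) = h^2 + 4*h - 21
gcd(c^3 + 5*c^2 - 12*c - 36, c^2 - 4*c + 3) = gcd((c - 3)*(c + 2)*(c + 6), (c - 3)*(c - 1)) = c - 3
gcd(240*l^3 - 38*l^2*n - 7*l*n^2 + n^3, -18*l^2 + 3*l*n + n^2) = 6*l + n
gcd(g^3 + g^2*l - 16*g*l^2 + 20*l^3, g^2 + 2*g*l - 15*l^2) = g + 5*l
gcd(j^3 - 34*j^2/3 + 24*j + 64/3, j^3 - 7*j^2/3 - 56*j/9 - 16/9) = j - 4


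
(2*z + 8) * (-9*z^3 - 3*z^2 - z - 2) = -18*z^4 - 78*z^3 - 26*z^2 - 12*z - 16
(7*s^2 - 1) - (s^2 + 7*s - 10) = 6*s^2 - 7*s + 9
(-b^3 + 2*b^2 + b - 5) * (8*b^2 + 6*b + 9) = -8*b^5 + 10*b^4 + 11*b^3 - 16*b^2 - 21*b - 45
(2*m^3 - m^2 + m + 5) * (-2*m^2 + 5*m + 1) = -4*m^5 + 12*m^4 - 5*m^3 - 6*m^2 + 26*m + 5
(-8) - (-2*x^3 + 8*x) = 2*x^3 - 8*x - 8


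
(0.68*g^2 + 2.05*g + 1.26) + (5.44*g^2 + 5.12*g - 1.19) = 6.12*g^2 + 7.17*g + 0.0700000000000001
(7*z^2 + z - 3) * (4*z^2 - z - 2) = 28*z^4 - 3*z^3 - 27*z^2 + z + 6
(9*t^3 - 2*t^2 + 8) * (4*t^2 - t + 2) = 36*t^5 - 17*t^4 + 20*t^3 + 28*t^2 - 8*t + 16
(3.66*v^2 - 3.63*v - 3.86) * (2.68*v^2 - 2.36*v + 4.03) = 9.8088*v^4 - 18.366*v^3 + 12.9718*v^2 - 5.5193*v - 15.5558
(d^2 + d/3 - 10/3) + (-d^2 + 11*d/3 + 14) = 4*d + 32/3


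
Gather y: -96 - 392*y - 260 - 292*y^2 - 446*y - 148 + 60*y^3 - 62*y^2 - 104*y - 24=60*y^3 - 354*y^2 - 942*y - 528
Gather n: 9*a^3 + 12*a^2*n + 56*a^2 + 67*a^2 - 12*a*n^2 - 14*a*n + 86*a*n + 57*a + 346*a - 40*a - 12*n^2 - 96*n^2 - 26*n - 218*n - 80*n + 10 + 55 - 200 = 9*a^3 + 123*a^2 + 363*a + n^2*(-12*a - 108) + n*(12*a^2 + 72*a - 324) - 135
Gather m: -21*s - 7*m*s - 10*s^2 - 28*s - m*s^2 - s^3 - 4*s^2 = m*(-s^2 - 7*s) - s^3 - 14*s^2 - 49*s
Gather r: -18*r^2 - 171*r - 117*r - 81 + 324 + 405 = -18*r^2 - 288*r + 648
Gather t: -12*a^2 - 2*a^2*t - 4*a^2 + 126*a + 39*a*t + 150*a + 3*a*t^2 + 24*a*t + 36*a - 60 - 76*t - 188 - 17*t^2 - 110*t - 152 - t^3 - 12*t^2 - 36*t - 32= -16*a^2 + 312*a - t^3 + t^2*(3*a - 29) + t*(-2*a^2 + 63*a - 222) - 432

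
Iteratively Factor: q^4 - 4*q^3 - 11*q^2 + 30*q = (q - 2)*(q^3 - 2*q^2 - 15*q) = q*(q - 2)*(q^2 - 2*q - 15) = q*(q - 2)*(q + 3)*(q - 5)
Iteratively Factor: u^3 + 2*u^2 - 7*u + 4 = (u - 1)*(u^2 + 3*u - 4) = (u - 1)^2*(u + 4)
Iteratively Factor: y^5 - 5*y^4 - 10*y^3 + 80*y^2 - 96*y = (y - 4)*(y^4 - y^3 - 14*y^2 + 24*y) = y*(y - 4)*(y^3 - y^2 - 14*y + 24) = y*(y - 4)*(y + 4)*(y^2 - 5*y + 6) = y*(y - 4)*(y - 2)*(y + 4)*(y - 3)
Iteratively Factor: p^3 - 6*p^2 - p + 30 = (p + 2)*(p^2 - 8*p + 15) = (p - 3)*(p + 2)*(p - 5)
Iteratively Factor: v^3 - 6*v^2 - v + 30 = (v - 5)*(v^2 - v - 6) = (v - 5)*(v + 2)*(v - 3)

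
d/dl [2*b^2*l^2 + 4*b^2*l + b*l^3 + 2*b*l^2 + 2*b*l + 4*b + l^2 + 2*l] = 4*b^2*l + 4*b^2 + 3*b*l^2 + 4*b*l + 2*b + 2*l + 2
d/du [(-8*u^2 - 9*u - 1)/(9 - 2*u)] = (16*u^2 - 144*u - 83)/(4*u^2 - 36*u + 81)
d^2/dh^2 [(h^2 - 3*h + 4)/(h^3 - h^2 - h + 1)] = 2*(h^4 - 7*h^3 + 21*h^2 + 3*h + 6)/(h^7 - h^6 - 3*h^5 + 3*h^4 + 3*h^3 - 3*h^2 - h + 1)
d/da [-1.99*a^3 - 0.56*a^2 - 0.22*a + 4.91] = -5.97*a^2 - 1.12*a - 0.22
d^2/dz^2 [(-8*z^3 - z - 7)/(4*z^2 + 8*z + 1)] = 8*(-124*z^3 - 132*z^2 - 171*z - 103)/(64*z^6 + 384*z^5 + 816*z^4 + 704*z^3 + 204*z^2 + 24*z + 1)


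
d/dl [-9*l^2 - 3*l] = -18*l - 3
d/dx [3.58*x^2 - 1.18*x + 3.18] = 7.16*x - 1.18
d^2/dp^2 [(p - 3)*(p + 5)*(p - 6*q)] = 6*p - 12*q + 4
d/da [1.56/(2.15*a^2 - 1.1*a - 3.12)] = (1.716 - 6.708*a)/(-2.15*a^2 + 1.1*a + 3.12)^2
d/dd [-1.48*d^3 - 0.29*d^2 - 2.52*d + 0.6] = -4.44*d^2 - 0.58*d - 2.52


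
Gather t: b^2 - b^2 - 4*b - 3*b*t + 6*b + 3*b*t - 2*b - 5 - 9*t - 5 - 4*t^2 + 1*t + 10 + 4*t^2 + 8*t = 0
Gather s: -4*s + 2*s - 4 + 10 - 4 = 2 - 2*s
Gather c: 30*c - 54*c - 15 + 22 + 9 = 16 - 24*c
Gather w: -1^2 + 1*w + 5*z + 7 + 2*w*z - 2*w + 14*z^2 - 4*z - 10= w*(2*z - 1) + 14*z^2 + z - 4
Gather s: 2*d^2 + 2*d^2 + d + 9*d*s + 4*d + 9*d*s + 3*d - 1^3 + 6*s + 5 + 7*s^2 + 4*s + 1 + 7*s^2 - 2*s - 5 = 4*d^2 + 8*d + 14*s^2 + s*(18*d + 8)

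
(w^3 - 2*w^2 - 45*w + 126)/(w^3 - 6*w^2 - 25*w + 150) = (w^2 + 4*w - 21)/(w^2 - 25)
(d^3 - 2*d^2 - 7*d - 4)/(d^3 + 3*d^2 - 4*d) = (d^3 - 2*d^2 - 7*d - 4)/(d*(d^2 + 3*d - 4))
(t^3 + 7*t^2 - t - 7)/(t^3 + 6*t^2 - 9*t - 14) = (t - 1)/(t - 2)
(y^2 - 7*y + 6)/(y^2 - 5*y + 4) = (y - 6)/(y - 4)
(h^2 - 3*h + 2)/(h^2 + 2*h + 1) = (h^2 - 3*h + 2)/(h^2 + 2*h + 1)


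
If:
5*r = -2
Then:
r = -2/5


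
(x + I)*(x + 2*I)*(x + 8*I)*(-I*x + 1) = -I*x^4 + 12*x^3 + 37*I*x^2 - 42*x - 16*I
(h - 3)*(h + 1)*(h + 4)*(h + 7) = h^4 + 9*h^3 + 3*h^2 - 89*h - 84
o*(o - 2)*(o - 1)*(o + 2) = o^4 - o^3 - 4*o^2 + 4*o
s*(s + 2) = s^2 + 2*s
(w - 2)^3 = w^3 - 6*w^2 + 12*w - 8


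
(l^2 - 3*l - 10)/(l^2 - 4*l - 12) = (l - 5)/(l - 6)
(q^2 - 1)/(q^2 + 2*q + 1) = (q - 1)/(q + 1)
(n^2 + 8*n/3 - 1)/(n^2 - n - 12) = (n - 1/3)/(n - 4)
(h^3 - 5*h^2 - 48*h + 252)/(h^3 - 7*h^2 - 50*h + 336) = (h - 6)/(h - 8)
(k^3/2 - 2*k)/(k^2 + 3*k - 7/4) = 2*k*(k^2 - 4)/(4*k^2 + 12*k - 7)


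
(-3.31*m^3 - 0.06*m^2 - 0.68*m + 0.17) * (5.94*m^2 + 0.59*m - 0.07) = -19.6614*m^5 - 2.3093*m^4 - 3.8429*m^3 + 0.6128*m^2 + 0.1479*m - 0.0119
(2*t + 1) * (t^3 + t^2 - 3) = 2*t^4 + 3*t^3 + t^2 - 6*t - 3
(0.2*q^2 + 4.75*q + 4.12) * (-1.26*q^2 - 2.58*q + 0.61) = -0.252*q^4 - 6.501*q^3 - 17.3242*q^2 - 7.7321*q + 2.5132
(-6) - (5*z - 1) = -5*z - 5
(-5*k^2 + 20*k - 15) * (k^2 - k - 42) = -5*k^4 + 25*k^3 + 175*k^2 - 825*k + 630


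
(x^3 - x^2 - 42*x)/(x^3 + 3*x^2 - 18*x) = (x - 7)/(x - 3)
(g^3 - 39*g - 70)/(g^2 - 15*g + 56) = (g^2 + 7*g + 10)/(g - 8)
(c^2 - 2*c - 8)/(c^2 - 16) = (c + 2)/(c + 4)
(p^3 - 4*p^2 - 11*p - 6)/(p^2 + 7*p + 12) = (p^3 - 4*p^2 - 11*p - 6)/(p^2 + 7*p + 12)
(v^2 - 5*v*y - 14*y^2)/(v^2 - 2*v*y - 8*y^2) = (-v + 7*y)/(-v + 4*y)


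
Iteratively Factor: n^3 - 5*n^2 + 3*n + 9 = (n - 3)*(n^2 - 2*n - 3) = (n - 3)*(n + 1)*(n - 3)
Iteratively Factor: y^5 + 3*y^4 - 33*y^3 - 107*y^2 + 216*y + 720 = (y - 3)*(y^4 + 6*y^3 - 15*y^2 - 152*y - 240) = (y - 5)*(y - 3)*(y^3 + 11*y^2 + 40*y + 48) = (y - 5)*(y - 3)*(y + 3)*(y^2 + 8*y + 16) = (y - 5)*(y - 3)*(y + 3)*(y + 4)*(y + 4)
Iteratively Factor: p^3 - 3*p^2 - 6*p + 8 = (p - 1)*(p^2 - 2*p - 8) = (p - 1)*(p + 2)*(p - 4)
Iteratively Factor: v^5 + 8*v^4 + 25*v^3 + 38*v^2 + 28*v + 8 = (v + 2)*(v^4 + 6*v^3 + 13*v^2 + 12*v + 4) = (v + 2)^2*(v^3 + 4*v^2 + 5*v + 2) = (v + 1)*(v + 2)^2*(v^2 + 3*v + 2) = (v + 1)^2*(v + 2)^2*(v + 2)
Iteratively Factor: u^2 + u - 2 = (u - 1)*(u + 2)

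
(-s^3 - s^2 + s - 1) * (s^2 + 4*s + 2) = -s^5 - 5*s^4 - 5*s^3 + s^2 - 2*s - 2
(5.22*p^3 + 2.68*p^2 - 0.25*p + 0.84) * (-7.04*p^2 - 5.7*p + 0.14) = -36.7488*p^5 - 48.6212*p^4 - 12.7852*p^3 - 4.1134*p^2 - 4.823*p + 0.1176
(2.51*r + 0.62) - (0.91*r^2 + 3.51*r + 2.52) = -0.91*r^2 - 1.0*r - 1.9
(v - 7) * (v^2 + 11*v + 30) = v^3 + 4*v^2 - 47*v - 210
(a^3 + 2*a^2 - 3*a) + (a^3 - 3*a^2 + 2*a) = 2*a^3 - a^2 - a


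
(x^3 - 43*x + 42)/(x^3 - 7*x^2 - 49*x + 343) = (x^2 - 7*x + 6)/(x^2 - 14*x + 49)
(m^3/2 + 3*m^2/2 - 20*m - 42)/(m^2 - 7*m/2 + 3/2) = (m^3 + 3*m^2 - 40*m - 84)/(2*m^2 - 7*m + 3)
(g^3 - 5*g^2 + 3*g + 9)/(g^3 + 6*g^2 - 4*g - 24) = (g^3 - 5*g^2 + 3*g + 9)/(g^3 + 6*g^2 - 4*g - 24)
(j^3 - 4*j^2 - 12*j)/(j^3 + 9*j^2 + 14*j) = (j - 6)/(j + 7)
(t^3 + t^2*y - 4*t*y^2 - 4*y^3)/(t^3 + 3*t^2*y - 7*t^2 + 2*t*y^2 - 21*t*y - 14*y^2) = (t - 2*y)/(t - 7)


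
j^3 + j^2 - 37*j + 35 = (j - 5)*(j - 1)*(j + 7)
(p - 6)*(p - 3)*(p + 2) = p^3 - 7*p^2 + 36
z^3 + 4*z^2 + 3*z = z*(z + 1)*(z + 3)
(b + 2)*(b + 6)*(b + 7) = b^3 + 15*b^2 + 68*b + 84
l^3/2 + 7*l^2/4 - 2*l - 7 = (l/2 + 1)*(l - 2)*(l + 7/2)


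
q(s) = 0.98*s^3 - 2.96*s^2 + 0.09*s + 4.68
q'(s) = 2.94*s^2 - 5.92*s + 0.09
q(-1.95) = -14.02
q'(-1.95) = 22.81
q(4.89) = 48.93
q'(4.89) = 41.44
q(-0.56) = 3.53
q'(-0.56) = 4.33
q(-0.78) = 2.34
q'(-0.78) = 6.50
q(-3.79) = -91.53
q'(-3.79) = 64.76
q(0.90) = 3.08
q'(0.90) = -2.86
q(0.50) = 4.11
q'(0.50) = -2.14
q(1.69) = 1.11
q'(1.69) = -1.52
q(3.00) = 4.77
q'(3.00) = 8.79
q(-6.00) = -314.10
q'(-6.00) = 141.45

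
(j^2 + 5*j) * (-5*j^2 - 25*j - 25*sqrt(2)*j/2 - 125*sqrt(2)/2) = -5*j^4 - 50*j^3 - 25*sqrt(2)*j^3/2 - 125*sqrt(2)*j^2 - 125*j^2 - 625*sqrt(2)*j/2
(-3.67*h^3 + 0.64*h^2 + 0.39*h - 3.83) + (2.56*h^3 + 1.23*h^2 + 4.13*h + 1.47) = -1.11*h^3 + 1.87*h^2 + 4.52*h - 2.36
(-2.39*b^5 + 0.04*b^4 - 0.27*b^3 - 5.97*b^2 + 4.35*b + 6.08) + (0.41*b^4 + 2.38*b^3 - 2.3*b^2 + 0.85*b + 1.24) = -2.39*b^5 + 0.45*b^4 + 2.11*b^3 - 8.27*b^2 + 5.2*b + 7.32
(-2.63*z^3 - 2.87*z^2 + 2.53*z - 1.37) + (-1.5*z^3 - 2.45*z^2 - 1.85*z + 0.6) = -4.13*z^3 - 5.32*z^2 + 0.68*z - 0.77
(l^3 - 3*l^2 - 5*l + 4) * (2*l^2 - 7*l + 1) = 2*l^5 - 13*l^4 + 12*l^3 + 40*l^2 - 33*l + 4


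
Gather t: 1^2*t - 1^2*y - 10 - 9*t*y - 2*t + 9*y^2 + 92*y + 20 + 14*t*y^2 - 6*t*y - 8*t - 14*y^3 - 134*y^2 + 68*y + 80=t*(14*y^2 - 15*y - 9) - 14*y^3 - 125*y^2 + 159*y + 90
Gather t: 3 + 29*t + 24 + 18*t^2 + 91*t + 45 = 18*t^2 + 120*t + 72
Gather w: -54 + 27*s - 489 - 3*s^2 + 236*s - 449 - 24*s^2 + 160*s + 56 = -27*s^2 + 423*s - 936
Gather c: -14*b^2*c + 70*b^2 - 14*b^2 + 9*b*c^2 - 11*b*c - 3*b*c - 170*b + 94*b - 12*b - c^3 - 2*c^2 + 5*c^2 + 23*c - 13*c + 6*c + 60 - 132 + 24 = 56*b^2 - 88*b - c^3 + c^2*(9*b + 3) + c*(-14*b^2 - 14*b + 16) - 48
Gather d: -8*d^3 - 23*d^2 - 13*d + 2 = -8*d^3 - 23*d^2 - 13*d + 2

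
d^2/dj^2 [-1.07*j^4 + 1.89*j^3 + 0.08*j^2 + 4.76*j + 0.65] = -12.84*j^2 + 11.34*j + 0.16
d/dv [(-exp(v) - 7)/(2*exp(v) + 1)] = 13*exp(v)/(2*exp(v) + 1)^2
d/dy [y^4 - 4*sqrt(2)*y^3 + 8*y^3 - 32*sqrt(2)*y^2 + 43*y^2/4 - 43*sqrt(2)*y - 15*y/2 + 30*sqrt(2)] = 4*y^3 - 12*sqrt(2)*y^2 + 24*y^2 - 64*sqrt(2)*y + 43*y/2 - 43*sqrt(2) - 15/2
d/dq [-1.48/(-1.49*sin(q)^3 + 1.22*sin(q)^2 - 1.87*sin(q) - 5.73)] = (-6.6156*sin(q)^2 + 3.6112*sin(q) - 2.7676)*cos(q)/(1.49*sin(q)^3 - 1.22*sin(q)^2 + 1.87*sin(q) + 5.73)^2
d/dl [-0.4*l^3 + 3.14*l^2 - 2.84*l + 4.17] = -1.2*l^2 + 6.28*l - 2.84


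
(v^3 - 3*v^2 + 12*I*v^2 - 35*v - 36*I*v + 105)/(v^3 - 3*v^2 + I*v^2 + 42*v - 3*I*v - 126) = (v + 5*I)/(v - 6*I)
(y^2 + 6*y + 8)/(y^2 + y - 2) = (y + 4)/(y - 1)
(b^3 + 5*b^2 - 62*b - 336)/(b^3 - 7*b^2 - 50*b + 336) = (b + 6)/(b - 6)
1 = 1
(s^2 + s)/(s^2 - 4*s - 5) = s/(s - 5)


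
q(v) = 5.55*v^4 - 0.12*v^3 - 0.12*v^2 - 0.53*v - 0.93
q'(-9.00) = -16211.33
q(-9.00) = 36495.15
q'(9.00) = 16151.95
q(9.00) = 36310.65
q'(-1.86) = -144.18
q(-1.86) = 66.84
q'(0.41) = 0.84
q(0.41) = -1.02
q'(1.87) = 142.93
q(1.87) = 64.74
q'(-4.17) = -1615.55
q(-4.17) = 1686.07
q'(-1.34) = -54.27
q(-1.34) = 17.75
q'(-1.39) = -60.51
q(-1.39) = 20.62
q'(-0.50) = -3.28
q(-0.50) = -0.33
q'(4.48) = 1987.29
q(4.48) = 2219.15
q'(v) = 22.2*v^3 - 0.36*v^2 - 0.24*v - 0.53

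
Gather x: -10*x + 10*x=0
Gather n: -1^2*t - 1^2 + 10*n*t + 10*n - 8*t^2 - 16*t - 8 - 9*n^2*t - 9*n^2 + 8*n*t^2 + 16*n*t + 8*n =n^2*(-9*t - 9) + n*(8*t^2 + 26*t + 18) - 8*t^2 - 17*t - 9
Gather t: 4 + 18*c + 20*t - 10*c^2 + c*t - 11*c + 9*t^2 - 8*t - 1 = -10*c^2 + 7*c + 9*t^2 + t*(c + 12) + 3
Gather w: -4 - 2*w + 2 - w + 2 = -3*w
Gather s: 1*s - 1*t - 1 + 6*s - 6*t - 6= 7*s - 7*t - 7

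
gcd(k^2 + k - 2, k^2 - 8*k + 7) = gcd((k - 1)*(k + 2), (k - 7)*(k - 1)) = k - 1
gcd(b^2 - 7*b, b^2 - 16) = 1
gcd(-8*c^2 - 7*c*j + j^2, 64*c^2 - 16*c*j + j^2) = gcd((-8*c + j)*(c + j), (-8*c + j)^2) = 8*c - j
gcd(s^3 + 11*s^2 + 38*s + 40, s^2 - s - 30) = s + 5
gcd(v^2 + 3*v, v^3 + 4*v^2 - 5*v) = v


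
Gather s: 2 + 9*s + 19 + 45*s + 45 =54*s + 66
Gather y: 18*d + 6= 18*d + 6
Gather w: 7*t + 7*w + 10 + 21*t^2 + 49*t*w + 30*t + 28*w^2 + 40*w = 21*t^2 + 37*t + 28*w^2 + w*(49*t + 47) + 10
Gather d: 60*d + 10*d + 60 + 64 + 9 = 70*d + 133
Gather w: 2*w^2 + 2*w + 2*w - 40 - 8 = 2*w^2 + 4*w - 48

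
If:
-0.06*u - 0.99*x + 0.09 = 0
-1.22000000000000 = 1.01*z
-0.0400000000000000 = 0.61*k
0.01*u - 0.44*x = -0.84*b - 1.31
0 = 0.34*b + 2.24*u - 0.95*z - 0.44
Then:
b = -1.51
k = -0.07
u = -0.09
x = 0.10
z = -1.21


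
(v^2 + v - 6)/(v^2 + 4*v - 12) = (v + 3)/(v + 6)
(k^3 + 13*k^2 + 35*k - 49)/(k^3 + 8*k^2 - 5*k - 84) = (k^2 + 6*k - 7)/(k^2 + k - 12)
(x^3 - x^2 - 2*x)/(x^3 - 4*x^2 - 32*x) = (-x^2 + x + 2)/(-x^2 + 4*x + 32)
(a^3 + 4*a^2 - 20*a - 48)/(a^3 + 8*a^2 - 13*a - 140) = (a^2 + 8*a + 12)/(a^2 + 12*a + 35)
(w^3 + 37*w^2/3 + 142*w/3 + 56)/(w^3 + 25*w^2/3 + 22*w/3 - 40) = (3*w + 7)/(3*w - 5)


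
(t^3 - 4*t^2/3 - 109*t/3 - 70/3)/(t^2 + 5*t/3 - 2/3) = (3*t^3 - 4*t^2 - 109*t - 70)/(3*t^2 + 5*t - 2)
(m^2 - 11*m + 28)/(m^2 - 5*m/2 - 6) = 2*(m - 7)/(2*m + 3)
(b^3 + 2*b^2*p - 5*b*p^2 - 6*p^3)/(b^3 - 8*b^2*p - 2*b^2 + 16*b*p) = (b^3 + 2*b^2*p - 5*b*p^2 - 6*p^3)/(b*(b^2 - 8*b*p - 2*b + 16*p))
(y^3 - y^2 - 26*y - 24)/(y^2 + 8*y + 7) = (y^2 - 2*y - 24)/(y + 7)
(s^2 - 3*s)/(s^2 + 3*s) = (s - 3)/(s + 3)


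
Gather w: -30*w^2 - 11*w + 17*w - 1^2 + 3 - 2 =-30*w^2 + 6*w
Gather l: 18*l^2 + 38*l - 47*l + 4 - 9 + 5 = 18*l^2 - 9*l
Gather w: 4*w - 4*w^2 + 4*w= -4*w^2 + 8*w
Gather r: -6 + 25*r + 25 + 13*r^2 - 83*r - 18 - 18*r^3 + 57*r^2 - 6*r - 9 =-18*r^3 + 70*r^2 - 64*r - 8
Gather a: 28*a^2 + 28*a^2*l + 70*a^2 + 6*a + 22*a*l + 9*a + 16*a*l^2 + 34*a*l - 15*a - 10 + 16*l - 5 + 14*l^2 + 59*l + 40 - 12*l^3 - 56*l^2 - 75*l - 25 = a^2*(28*l + 98) + a*(16*l^2 + 56*l) - 12*l^3 - 42*l^2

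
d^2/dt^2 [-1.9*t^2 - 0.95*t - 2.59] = -3.80000000000000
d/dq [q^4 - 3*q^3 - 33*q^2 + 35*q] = 4*q^3 - 9*q^2 - 66*q + 35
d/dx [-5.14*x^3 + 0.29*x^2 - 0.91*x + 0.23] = -15.42*x^2 + 0.58*x - 0.91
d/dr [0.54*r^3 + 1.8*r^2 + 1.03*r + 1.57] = 1.62*r^2 + 3.6*r + 1.03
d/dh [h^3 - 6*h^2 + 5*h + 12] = 3*h^2 - 12*h + 5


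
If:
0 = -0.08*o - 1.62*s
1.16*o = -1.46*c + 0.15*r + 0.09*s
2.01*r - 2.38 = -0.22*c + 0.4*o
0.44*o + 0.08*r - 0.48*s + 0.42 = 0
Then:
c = 0.93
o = -1.06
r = 0.87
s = 0.05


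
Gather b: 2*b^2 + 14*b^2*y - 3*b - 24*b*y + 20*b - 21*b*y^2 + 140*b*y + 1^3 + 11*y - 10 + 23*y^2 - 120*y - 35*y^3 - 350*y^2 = b^2*(14*y + 2) + b*(-21*y^2 + 116*y + 17) - 35*y^3 - 327*y^2 - 109*y - 9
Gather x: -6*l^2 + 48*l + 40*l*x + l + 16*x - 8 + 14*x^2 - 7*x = -6*l^2 + 49*l + 14*x^2 + x*(40*l + 9) - 8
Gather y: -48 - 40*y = -40*y - 48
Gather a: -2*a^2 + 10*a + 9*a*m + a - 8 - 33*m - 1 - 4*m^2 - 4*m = -2*a^2 + a*(9*m + 11) - 4*m^2 - 37*m - 9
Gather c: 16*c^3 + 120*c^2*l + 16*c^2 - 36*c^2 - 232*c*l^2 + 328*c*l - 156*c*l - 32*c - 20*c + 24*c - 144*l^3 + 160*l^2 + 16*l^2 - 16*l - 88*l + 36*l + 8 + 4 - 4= 16*c^3 + c^2*(120*l - 20) + c*(-232*l^2 + 172*l - 28) - 144*l^3 + 176*l^2 - 68*l + 8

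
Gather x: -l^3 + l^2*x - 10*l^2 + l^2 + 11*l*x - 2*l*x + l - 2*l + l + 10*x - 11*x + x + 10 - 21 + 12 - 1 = -l^3 - 9*l^2 + x*(l^2 + 9*l)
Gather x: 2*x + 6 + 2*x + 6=4*x + 12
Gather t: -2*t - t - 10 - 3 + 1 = -3*t - 12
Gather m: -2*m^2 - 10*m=-2*m^2 - 10*m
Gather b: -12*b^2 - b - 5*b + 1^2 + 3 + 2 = -12*b^2 - 6*b + 6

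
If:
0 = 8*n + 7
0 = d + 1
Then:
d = -1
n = -7/8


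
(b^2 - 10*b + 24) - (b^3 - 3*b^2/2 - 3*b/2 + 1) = -b^3 + 5*b^2/2 - 17*b/2 + 23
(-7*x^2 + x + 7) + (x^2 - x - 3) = 4 - 6*x^2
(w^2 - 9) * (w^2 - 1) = w^4 - 10*w^2 + 9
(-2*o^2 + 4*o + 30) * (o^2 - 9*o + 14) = -2*o^4 + 22*o^3 - 34*o^2 - 214*o + 420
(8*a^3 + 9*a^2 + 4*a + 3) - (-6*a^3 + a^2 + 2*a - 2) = 14*a^3 + 8*a^2 + 2*a + 5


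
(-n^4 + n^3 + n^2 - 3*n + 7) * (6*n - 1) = -6*n^5 + 7*n^4 + 5*n^3 - 19*n^2 + 45*n - 7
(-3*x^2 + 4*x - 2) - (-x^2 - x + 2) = -2*x^2 + 5*x - 4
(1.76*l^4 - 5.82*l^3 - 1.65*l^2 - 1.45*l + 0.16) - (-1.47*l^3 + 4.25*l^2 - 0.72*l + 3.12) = 1.76*l^4 - 4.35*l^3 - 5.9*l^2 - 0.73*l - 2.96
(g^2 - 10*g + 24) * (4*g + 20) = 4*g^3 - 20*g^2 - 104*g + 480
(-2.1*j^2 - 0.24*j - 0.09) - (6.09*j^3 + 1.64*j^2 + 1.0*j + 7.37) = -6.09*j^3 - 3.74*j^2 - 1.24*j - 7.46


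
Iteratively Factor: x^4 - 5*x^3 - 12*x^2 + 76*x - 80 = (x + 4)*(x^3 - 9*x^2 + 24*x - 20) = (x - 2)*(x + 4)*(x^2 - 7*x + 10) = (x - 2)^2*(x + 4)*(x - 5)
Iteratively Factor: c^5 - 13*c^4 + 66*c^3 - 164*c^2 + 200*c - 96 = (c - 2)*(c^4 - 11*c^3 + 44*c^2 - 76*c + 48) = (c - 4)*(c - 2)*(c^3 - 7*c^2 + 16*c - 12) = (c - 4)*(c - 3)*(c - 2)*(c^2 - 4*c + 4) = (c - 4)*(c - 3)*(c - 2)^2*(c - 2)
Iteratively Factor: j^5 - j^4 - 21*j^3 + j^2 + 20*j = (j - 5)*(j^4 + 4*j^3 - j^2 - 4*j) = (j - 5)*(j + 4)*(j^3 - j) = (j - 5)*(j - 1)*(j + 4)*(j^2 + j) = j*(j - 5)*(j - 1)*(j + 4)*(j + 1)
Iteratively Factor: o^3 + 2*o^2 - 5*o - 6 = (o - 2)*(o^2 + 4*o + 3) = (o - 2)*(o + 3)*(o + 1)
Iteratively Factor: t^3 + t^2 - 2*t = (t)*(t^2 + t - 2) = t*(t + 2)*(t - 1)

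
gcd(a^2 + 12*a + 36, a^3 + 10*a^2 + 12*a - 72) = a^2 + 12*a + 36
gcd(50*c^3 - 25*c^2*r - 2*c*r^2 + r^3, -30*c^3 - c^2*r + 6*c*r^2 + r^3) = -10*c^2 + 3*c*r + r^2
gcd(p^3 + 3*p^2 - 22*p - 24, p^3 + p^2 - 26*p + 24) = p^2 + 2*p - 24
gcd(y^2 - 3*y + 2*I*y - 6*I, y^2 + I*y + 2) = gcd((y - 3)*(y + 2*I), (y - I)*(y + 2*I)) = y + 2*I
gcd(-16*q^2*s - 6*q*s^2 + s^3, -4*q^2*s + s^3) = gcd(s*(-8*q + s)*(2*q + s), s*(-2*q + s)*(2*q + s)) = 2*q*s + s^2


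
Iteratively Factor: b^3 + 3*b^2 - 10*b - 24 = (b + 4)*(b^2 - b - 6) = (b + 2)*(b + 4)*(b - 3)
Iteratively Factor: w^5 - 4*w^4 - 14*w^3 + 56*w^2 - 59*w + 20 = (w + 4)*(w^4 - 8*w^3 + 18*w^2 - 16*w + 5) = (w - 1)*(w + 4)*(w^3 - 7*w^2 + 11*w - 5) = (w - 1)^2*(w + 4)*(w^2 - 6*w + 5) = (w - 1)^3*(w + 4)*(w - 5)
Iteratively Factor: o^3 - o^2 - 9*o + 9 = (o - 3)*(o^2 + 2*o - 3) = (o - 3)*(o + 3)*(o - 1)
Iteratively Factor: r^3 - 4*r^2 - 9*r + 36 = (r - 4)*(r^2 - 9) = (r - 4)*(r + 3)*(r - 3)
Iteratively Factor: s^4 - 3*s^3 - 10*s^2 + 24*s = (s)*(s^3 - 3*s^2 - 10*s + 24) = s*(s - 2)*(s^2 - s - 12) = s*(s - 2)*(s + 3)*(s - 4)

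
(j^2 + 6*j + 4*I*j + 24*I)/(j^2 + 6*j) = (j + 4*I)/j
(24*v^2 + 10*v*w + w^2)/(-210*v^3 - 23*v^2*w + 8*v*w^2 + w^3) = (-4*v - w)/(35*v^2 - 2*v*w - w^2)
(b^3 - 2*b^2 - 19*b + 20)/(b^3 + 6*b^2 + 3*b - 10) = (b^2 - b - 20)/(b^2 + 7*b + 10)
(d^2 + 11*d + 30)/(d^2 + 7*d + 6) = (d + 5)/(d + 1)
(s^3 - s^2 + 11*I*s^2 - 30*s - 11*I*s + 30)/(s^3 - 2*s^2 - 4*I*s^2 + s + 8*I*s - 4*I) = (s^2 + 11*I*s - 30)/(s^2 - s*(1 + 4*I) + 4*I)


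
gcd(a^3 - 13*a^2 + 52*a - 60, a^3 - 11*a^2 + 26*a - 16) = a - 2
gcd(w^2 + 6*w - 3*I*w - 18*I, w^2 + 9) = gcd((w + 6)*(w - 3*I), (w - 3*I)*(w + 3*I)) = w - 3*I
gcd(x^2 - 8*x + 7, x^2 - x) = x - 1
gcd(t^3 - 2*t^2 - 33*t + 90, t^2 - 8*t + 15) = t^2 - 8*t + 15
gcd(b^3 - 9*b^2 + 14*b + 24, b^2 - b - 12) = b - 4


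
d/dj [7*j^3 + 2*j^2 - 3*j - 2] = 21*j^2 + 4*j - 3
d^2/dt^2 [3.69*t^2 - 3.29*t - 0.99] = 7.38000000000000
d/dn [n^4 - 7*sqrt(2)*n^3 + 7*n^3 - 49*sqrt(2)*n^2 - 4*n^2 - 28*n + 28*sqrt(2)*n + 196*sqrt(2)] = 4*n^3 - 21*sqrt(2)*n^2 + 21*n^2 - 98*sqrt(2)*n - 8*n - 28 + 28*sqrt(2)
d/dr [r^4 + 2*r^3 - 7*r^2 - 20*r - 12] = 4*r^3 + 6*r^2 - 14*r - 20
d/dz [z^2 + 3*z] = 2*z + 3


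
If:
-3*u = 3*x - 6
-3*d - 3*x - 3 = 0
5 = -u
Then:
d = -8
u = -5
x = 7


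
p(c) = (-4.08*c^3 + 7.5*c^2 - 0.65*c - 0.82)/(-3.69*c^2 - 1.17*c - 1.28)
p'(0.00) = -0.08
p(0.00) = 0.64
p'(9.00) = 1.10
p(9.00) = 7.64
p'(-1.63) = 1.40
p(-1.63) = -4.12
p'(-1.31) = 1.72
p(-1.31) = -3.63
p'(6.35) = 1.09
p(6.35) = 4.74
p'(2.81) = 0.98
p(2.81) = 1.01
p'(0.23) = -1.82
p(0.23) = 0.36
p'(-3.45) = 1.11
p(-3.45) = -6.27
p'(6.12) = 1.08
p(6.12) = 4.49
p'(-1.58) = 1.43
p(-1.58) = -4.05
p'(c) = (7.38*c + 1.17)*(-4.08*c^3 + 7.5*c^2 - 0.65*c - 0.82)/(-3.69*c^2 - 1.17*c - 1.28)^2 + (-12.24*c^2 + 15.0*c - 0.65)/(-3.69*c^2 - 1.17*c - 1.28)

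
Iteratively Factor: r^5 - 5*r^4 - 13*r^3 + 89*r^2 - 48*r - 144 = (r - 4)*(r^4 - r^3 - 17*r^2 + 21*r + 36) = (r - 4)*(r + 1)*(r^3 - 2*r^2 - 15*r + 36) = (r - 4)*(r + 1)*(r + 4)*(r^2 - 6*r + 9) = (r - 4)*(r - 3)*(r + 1)*(r + 4)*(r - 3)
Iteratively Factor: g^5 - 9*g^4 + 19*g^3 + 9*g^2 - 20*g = (g - 4)*(g^4 - 5*g^3 - g^2 + 5*g) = g*(g - 4)*(g^3 - 5*g^2 - g + 5) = g*(g - 4)*(g + 1)*(g^2 - 6*g + 5) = g*(g - 5)*(g - 4)*(g + 1)*(g - 1)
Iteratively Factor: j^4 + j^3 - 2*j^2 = (j + 2)*(j^3 - j^2) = j*(j + 2)*(j^2 - j) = j^2*(j + 2)*(j - 1)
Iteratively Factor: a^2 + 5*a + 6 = (a + 2)*(a + 3)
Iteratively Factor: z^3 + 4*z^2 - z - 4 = (z + 4)*(z^2 - 1) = (z - 1)*(z + 4)*(z + 1)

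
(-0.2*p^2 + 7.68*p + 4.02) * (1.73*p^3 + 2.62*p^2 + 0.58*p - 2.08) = -0.346*p^5 + 12.7624*p^4 + 26.9602*p^3 + 15.4028*p^2 - 13.6428*p - 8.3616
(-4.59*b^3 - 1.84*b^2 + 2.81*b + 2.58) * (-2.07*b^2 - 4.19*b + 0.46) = 9.5013*b^5 + 23.0409*b^4 - 0.2185*b^3 - 17.9609*b^2 - 9.5176*b + 1.1868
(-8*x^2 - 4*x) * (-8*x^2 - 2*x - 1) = 64*x^4 + 48*x^3 + 16*x^2 + 4*x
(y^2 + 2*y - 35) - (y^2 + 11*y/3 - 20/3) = -5*y/3 - 85/3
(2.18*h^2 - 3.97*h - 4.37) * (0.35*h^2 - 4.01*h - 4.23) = 0.763*h^4 - 10.1313*h^3 + 5.1688*h^2 + 34.3168*h + 18.4851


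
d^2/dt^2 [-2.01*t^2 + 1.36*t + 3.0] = -4.02000000000000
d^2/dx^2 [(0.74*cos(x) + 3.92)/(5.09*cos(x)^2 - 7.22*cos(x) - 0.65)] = (-0.0137358722663955*cos(x)^5 - 0.310535885672129*cos(x)^4 + 0.326583072079246*cos(x)^3 + 0.255495560539547*cos(x)^2 - 0.595790884794504*cos(x) + 0.306413257053594)/(0.0944805268053421*cos(x)^6 - 0.402052693635306*cos(x)^5 + 0.534102833158447*cos(x)^4 - 0.166964715199033*cos(x)^3 - 0.068205666316894*cos(x)^2 - 0.00655653108722437*cos(x) - 0.000196756473070048)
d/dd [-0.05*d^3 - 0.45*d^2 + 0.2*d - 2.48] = -0.15*d^2 - 0.9*d + 0.2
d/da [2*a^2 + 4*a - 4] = 4*a + 4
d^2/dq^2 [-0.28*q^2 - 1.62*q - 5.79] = -0.560000000000000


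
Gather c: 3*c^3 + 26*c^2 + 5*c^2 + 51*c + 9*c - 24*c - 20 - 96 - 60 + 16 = 3*c^3 + 31*c^2 + 36*c - 160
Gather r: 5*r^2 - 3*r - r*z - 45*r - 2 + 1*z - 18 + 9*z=5*r^2 + r*(-z - 48) + 10*z - 20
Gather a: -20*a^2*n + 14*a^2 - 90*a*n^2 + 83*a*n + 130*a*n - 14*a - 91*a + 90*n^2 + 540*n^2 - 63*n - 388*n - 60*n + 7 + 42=a^2*(14 - 20*n) + a*(-90*n^2 + 213*n - 105) + 630*n^2 - 511*n + 49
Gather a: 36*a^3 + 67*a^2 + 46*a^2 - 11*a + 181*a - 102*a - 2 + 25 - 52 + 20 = 36*a^3 + 113*a^2 + 68*a - 9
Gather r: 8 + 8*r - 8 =8*r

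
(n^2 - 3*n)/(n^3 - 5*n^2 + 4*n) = (n - 3)/(n^2 - 5*n + 4)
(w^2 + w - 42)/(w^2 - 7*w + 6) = (w + 7)/(w - 1)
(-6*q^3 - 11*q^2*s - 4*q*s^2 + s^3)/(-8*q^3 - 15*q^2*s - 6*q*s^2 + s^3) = (6*q - s)/(8*q - s)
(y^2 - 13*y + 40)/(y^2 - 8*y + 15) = (y - 8)/(y - 3)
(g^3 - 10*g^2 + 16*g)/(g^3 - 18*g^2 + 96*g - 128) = g/(g - 8)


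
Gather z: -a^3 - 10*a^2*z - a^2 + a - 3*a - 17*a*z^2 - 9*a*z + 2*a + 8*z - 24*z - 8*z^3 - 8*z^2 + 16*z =-a^3 - a^2 - 8*z^3 + z^2*(-17*a - 8) + z*(-10*a^2 - 9*a)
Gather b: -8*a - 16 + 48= 32 - 8*a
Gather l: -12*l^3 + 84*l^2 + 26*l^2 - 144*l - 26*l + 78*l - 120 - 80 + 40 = -12*l^3 + 110*l^2 - 92*l - 160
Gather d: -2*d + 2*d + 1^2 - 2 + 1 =0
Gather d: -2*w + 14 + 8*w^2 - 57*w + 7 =8*w^2 - 59*w + 21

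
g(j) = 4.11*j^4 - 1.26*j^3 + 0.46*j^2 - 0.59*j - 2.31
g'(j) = 16.44*j^3 - 3.78*j^2 + 0.92*j - 0.59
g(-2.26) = 123.14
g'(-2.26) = -211.75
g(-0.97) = 3.48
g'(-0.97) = -20.04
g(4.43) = 1477.47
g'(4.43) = 1358.57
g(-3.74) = 876.38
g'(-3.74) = -916.94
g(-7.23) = 11732.59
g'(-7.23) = -6418.05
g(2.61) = 167.60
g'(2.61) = 268.36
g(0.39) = -2.45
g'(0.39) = 0.17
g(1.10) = 1.94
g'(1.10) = 17.73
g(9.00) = 26076.81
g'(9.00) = 11686.27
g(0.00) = -2.31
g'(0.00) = -0.59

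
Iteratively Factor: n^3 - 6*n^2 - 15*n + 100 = (n - 5)*(n^2 - n - 20) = (n - 5)^2*(n + 4)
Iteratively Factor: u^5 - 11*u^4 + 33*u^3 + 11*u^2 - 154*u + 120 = (u - 4)*(u^4 - 7*u^3 + 5*u^2 + 31*u - 30) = (u - 4)*(u - 1)*(u^3 - 6*u^2 - u + 30) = (u - 4)*(u - 3)*(u - 1)*(u^2 - 3*u - 10) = (u - 5)*(u - 4)*(u - 3)*(u - 1)*(u + 2)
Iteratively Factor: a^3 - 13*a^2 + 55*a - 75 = (a - 3)*(a^2 - 10*a + 25) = (a - 5)*(a - 3)*(a - 5)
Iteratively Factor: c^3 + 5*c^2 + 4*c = (c + 4)*(c^2 + c) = c*(c + 4)*(c + 1)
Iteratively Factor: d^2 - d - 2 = (d - 2)*(d + 1)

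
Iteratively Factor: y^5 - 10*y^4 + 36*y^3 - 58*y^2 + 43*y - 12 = (y - 1)*(y^4 - 9*y^3 + 27*y^2 - 31*y + 12) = (y - 3)*(y - 1)*(y^3 - 6*y^2 + 9*y - 4) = (y - 4)*(y - 3)*(y - 1)*(y^2 - 2*y + 1) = (y - 4)*(y - 3)*(y - 1)^2*(y - 1)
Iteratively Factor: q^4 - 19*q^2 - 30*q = (q + 2)*(q^3 - 2*q^2 - 15*q) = (q - 5)*(q + 2)*(q^2 + 3*q) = (q - 5)*(q + 2)*(q + 3)*(q)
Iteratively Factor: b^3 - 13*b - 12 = (b - 4)*(b^2 + 4*b + 3) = (b - 4)*(b + 3)*(b + 1)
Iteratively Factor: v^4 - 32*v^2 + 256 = (v + 4)*(v^3 - 4*v^2 - 16*v + 64) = (v + 4)^2*(v^2 - 8*v + 16) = (v - 4)*(v + 4)^2*(v - 4)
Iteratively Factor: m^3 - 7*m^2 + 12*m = (m)*(m^2 - 7*m + 12) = m*(m - 3)*(m - 4)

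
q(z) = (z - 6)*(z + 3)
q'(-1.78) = -6.56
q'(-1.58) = -6.16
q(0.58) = -19.40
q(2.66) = -18.90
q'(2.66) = 2.32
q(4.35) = -12.13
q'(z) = 2*z - 3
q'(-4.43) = -11.86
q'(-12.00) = -27.00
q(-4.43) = 14.91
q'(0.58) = -1.84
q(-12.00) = 162.00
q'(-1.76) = -6.52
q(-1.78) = -9.49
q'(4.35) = 5.70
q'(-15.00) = -33.00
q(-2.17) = -6.78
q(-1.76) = -9.62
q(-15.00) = 252.00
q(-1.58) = -10.76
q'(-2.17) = -7.34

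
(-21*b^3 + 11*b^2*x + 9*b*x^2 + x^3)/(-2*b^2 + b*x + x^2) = (21*b^2 + 10*b*x + x^2)/(2*b + x)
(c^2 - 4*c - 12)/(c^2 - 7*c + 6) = (c + 2)/(c - 1)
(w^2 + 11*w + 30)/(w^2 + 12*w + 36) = (w + 5)/(w + 6)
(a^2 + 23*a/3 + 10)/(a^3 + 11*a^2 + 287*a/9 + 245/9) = 3*(a + 6)/(3*a^2 + 28*a + 49)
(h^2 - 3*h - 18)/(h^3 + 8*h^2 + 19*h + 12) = (h - 6)/(h^2 + 5*h + 4)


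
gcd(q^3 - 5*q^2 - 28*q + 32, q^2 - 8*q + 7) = q - 1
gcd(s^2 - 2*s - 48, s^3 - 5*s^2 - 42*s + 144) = s^2 - 2*s - 48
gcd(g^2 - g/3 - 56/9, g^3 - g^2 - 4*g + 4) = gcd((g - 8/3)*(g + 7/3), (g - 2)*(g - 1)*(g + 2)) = 1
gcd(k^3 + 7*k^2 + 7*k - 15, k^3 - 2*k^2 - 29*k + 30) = k^2 + 4*k - 5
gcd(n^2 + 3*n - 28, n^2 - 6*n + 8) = n - 4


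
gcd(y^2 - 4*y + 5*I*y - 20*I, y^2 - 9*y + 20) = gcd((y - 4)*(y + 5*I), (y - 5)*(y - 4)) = y - 4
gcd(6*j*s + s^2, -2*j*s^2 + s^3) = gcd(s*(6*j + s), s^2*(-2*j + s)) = s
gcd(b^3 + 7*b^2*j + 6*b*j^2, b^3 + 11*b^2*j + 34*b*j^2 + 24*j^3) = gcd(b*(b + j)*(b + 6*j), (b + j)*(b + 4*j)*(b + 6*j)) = b^2 + 7*b*j + 6*j^2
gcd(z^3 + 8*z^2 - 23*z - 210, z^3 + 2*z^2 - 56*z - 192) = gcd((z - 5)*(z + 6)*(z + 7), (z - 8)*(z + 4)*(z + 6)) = z + 6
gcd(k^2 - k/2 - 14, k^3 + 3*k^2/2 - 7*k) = k + 7/2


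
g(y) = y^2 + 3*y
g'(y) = 2*y + 3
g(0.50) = 1.75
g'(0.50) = 4.00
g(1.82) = 8.77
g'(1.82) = 6.64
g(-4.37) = 5.99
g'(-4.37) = -5.74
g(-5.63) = 14.81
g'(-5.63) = -8.26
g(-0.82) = -1.79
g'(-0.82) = 1.36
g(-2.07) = -1.93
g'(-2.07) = -1.14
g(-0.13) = -0.37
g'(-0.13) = 2.74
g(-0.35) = -0.93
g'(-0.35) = 2.30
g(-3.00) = 0.00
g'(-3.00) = -3.00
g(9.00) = 108.00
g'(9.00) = 21.00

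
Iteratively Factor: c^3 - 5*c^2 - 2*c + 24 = (c - 4)*(c^2 - c - 6) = (c - 4)*(c - 3)*(c + 2)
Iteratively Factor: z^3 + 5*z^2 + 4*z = (z)*(z^2 + 5*z + 4) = z*(z + 1)*(z + 4)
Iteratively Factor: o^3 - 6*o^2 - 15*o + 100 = (o - 5)*(o^2 - o - 20) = (o - 5)^2*(o + 4)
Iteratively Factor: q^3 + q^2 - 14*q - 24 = (q + 2)*(q^2 - q - 12) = (q - 4)*(q + 2)*(q + 3)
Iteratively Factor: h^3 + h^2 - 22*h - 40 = (h + 4)*(h^2 - 3*h - 10) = (h - 5)*(h + 4)*(h + 2)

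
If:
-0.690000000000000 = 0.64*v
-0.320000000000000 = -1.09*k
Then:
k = 0.29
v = -1.08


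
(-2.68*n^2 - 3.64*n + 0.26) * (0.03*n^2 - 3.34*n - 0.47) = -0.0804*n^4 + 8.842*n^3 + 13.425*n^2 + 0.8424*n - 0.1222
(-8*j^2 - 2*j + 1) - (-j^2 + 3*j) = -7*j^2 - 5*j + 1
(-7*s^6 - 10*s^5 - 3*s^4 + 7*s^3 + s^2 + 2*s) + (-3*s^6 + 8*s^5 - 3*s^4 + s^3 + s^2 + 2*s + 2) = -10*s^6 - 2*s^5 - 6*s^4 + 8*s^3 + 2*s^2 + 4*s + 2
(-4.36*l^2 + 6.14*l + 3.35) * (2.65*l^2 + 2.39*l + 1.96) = -11.554*l^4 + 5.8506*l^3 + 15.0065*l^2 + 20.0409*l + 6.566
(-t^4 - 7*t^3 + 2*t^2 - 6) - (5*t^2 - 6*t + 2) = -t^4 - 7*t^3 - 3*t^2 + 6*t - 8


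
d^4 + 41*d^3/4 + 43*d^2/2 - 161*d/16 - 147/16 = (d - 3/4)*(d + 1/2)*(d + 7/2)*(d + 7)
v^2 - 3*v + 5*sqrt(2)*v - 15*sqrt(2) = (v - 3)*(v + 5*sqrt(2))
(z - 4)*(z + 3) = z^2 - z - 12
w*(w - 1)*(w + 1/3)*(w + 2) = w^4 + 4*w^3/3 - 5*w^2/3 - 2*w/3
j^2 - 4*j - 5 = (j - 5)*(j + 1)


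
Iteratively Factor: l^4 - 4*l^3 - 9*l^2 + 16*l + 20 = (l - 5)*(l^3 + l^2 - 4*l - 4) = (l - 5)*(l - 2)*(l^2 + 3*l + 2) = (l - 5)*(l - 2)*(l + 2)*(l + 1)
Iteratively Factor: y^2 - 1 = (y - 1)*(y + 1)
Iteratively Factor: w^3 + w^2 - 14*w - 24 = (w + 2)*(w^2 - w - 12) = (w - 4)*(w + 2)*(w + 3)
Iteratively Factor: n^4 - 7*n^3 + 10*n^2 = (n - 5)*(n^3 - 2*n^2) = n*(n - 5)*(n^2 - 2*n) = n^2*(n - 5)*(n - 2)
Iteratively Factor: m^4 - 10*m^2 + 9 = (m - 3)*(m^3 + 3*m^2 - m - 3) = (m - 3)*(m + 3)*(m^2 - 1) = (m - 3)*(m - 1)*(m + 3)*(m + 1)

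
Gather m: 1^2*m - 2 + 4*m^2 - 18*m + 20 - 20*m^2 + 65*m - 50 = -16*m^2 + 48*m - 32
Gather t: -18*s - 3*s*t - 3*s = -3*s*t - 21*s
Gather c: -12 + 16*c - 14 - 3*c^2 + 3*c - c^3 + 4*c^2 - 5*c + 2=-c^3 + c^2 + 14*c - 24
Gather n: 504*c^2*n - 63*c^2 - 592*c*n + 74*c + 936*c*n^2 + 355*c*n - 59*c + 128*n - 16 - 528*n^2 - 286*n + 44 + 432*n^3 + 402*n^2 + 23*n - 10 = -63*c^2 + 15*c + 432*n^3 + n^2*(936*c - 126) + n*(504*c^2 - 237*c - 135) + 18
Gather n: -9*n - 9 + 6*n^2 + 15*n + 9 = 6*n^2 + 6*n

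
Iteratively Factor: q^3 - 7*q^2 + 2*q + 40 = (q + 2)*(q^2 - 9*q + 20) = (q - 5)*(q + 2)*(q - 4)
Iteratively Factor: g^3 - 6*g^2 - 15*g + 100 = (g - 5)*(g^2 - g - 20) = (g - 5)^2*(g + 4)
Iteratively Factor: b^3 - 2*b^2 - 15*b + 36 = (b + 4)*(b^2 - 6*b + 9) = (b - 3)*(b + 4)*(b - 3)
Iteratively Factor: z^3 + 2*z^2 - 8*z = (z - 2)*(z^2 + 4*z) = (z - 2)*(z + 4)*(z)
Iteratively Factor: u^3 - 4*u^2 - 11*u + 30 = (u + 3)*(u^2 - 7*u + 10) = (u - 5)*(u + 3)*(u - 2)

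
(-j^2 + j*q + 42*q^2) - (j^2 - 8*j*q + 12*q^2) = -2*j^2 + 9*j*q + 30*q^2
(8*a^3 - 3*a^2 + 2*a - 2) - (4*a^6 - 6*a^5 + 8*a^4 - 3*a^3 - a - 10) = -4*a^6 + 6*a^5 - 8*a^4 + 11*a^3 - 3*a^2 + 3*a + 8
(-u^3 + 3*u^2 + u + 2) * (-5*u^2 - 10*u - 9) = 5*u^5 - 5*u^4 - 26*u^3 - 47*u^2 - 29*u - 18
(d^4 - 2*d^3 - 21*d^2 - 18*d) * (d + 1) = d^5 - d^4 - 23*d^3 - 39*d^2 - 18*d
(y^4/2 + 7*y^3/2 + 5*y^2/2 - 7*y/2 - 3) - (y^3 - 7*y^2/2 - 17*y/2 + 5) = y^4/2 + 5*y^3/2 + 6*y^2 + 5*y - 8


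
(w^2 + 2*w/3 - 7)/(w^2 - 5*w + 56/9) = 3*(w + 3)/(3*w - 8)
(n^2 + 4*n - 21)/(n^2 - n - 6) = (n + 7)/(n + 2)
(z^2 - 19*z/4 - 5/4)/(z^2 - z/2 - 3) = (-4*z^2 + 19*z + 5)/(2*(-2*z^2 + z + 6))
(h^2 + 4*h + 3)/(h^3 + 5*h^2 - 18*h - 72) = (h + 1)/(h^2 + 2*h - 24)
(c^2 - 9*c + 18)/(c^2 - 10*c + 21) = (c - 6)/(c - 7)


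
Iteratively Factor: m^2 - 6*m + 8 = (m - 4)*(m - 2)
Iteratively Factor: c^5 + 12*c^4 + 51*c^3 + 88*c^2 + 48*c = (c)*(c^4 + 12*c^3 + 51*c^2 + 88*c + 48) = c*(c + 1)*(c^3 + 11*c^2 + 40*c + 48) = c*(c + 1)*(c + 4)*(c^2 + 7*c + 12) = c*(c + 1)*(c + 3)*(c + 4)*(c + 4)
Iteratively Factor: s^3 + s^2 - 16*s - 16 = (s + 1)*(s^2 - 16) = (s + 1)*(s + 4)*(s - 4)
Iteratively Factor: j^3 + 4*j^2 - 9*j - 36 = (j + 3)*(j^2 + j - 12) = (j - 3)*(j + 3)*(j + 4)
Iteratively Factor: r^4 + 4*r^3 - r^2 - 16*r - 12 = (r + 1)*(r^3 + 3*r^2 - 4*r - 12) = (r + 1)*(r + 2)*(r^2 + r - 6) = (r - 2)*(r + 1)*(r + 2)*(r + 3)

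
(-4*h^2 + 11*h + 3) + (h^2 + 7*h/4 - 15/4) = -3*h^2 + 51*h/4 - 3/4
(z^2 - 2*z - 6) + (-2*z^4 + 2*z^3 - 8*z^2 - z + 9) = -2*z^4 + 2*z^3 - 7*z^2 - 3*z + 3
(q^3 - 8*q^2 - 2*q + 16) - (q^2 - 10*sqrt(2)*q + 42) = q^3 - 9*q^2 - 2*q + 10*sqrt(2)*q - 26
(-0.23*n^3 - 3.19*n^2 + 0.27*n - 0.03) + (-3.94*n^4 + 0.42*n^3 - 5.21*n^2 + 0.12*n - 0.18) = -3.94*n^4 + 0.19*n^3 - 8.4*n^2 + 0.39*n - 0.21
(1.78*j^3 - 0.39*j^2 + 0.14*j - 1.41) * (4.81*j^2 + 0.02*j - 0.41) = 8.5618*j^5 - 1.8403*j^4 - 0.0642*j^3 - 6.6194*j^2 - 0.0856*j + 0.5781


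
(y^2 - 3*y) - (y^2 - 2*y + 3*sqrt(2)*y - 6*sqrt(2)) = -3*sqrt(2)*y - y + 6*sqrt(2)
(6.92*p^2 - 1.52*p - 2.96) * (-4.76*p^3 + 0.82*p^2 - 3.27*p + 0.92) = -32.9392*p^5 + 12.9096*p^4 - 9.7852*p^3 + 8.9096*p^2 + 8.2808*p - 2.7232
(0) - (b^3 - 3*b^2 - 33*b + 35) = -b^3 + 3*b^2 + 33*b - 35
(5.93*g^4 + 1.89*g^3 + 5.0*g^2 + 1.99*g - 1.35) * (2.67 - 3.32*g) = -19.6876*g^5 + 9.5583*g^4 - 11.5537*g^3 + 6.7432*g^2 + 9.7953*g - 3.6045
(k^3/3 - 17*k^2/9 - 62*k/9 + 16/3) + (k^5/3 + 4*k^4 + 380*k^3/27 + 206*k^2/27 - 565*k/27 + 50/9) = k^5/3 + 4*k^4 + 389*k^3/27 + 155*k^2/27 - 751*k/27 + 98/9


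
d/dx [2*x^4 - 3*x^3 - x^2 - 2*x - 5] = 8*x^3 - 9*x^2 - 2*x - 2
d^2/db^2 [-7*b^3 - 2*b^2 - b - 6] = -42*b - 4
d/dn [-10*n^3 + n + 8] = 1 - 30*n^2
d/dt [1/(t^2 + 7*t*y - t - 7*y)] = (-2*t - 7*y + 1)/(t^2 + 7*t*y - t - 7*y)^2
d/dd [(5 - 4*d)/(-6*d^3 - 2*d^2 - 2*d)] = (-24*d^3 + 41*d^2 + 10*d + 5)/(2*d^2*(9*d^4 + 6*d^3 + 7*d^2 + 2*d + 1))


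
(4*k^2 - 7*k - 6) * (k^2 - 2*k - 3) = 4*k^4 - 15*k^3 - 4*k^2 + 33*k + 18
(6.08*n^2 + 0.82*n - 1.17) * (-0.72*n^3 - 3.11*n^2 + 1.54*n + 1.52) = -4.3776*n^5 - 19.4992*n^4 + 7.6554*n^3 + 14.1431*n^2 - 0.5554*n - 1.7784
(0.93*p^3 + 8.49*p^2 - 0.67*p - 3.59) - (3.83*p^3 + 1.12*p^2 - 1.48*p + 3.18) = -2.9*p^3 + 7.37*p^2 + 0.81*p - 6.77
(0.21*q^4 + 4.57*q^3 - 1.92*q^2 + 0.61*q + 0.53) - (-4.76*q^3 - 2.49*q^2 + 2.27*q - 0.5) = 0.21*q^4 + 9.33*q^3 + 0.57*q^2 - 1.66*q + 1.03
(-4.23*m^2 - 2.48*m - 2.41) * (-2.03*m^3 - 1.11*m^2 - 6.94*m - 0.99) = 8.5869*m^5 + 9.7297*m^4 + 37.0013*m^3 + 24.074*m^2 + 19.1806*m + 2.3859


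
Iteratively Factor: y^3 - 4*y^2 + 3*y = (y - 1)*(y^2 - 3*y) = y*(y - 1)*(y - 3)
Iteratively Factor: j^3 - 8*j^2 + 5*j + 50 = (j - 5)*(j^2 - 3*j - 10) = (j - 5)^2*(j + 2)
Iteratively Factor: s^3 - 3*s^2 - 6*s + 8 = (s + 2)*(s^2 - 5*s + 4) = (s - 1)*(s + 2)*(s - 4)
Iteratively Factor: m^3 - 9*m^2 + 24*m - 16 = (m - 4)*(m^2 - 5*m + 4) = (m - 4)*(m - 1)*(m - 4)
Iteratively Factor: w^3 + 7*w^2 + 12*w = (w + 3)*(w^2 + 4*w) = w*(w + 3)*(w + 4)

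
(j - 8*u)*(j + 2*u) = j^2 - 6*j*u - 16*u^2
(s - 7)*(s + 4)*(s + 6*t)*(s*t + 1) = s^4*t + 6*s^3*t^2 - 3*s^3*t + s^3 - 18*s^2*t^2 - 22*s^2*t - 3*s^2 - 168*s*t^2 - 18*s*t - 28*s - 168*t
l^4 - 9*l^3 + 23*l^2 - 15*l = l*(l - 5)*(l - 3)*(l - 1)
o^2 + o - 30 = (o - 5)*(o + 6)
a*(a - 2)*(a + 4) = a^3 + 2*a^2 - 8*a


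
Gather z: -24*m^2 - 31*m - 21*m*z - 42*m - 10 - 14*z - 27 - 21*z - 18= -24*m^2 - 73*m + z*(-21*m - 35) - 55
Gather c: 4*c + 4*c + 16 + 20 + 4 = 8*c + 40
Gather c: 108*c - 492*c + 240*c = -144*c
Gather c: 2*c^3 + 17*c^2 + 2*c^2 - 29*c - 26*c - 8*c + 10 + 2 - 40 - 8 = 2*c^3 + 19*c^2 - 63*c - 36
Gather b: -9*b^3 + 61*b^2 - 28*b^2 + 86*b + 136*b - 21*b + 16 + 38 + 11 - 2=-9*b^3 + 33*b^2 + 201*b + 63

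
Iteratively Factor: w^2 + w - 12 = (w - 3)*(w + 4)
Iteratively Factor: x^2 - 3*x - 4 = (x - 4)*(x + 1)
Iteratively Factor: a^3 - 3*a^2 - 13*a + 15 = (a - 1)*(a^2 - 2*a - 15) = (a - 5)*(a - 1)*(a + 3)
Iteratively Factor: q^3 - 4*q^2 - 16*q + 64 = (q - 4)*(q^2 - 16) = (q - 4)^2*(q + 4)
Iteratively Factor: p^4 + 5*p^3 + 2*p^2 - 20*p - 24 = (p - 2)*(p^3 + 7*p^2 + 16*p + 12) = (p - 2)*(p + 2)*(p^2 + 5*p + 6) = (p - 2)*(p + 2)*(p + 3)*(p + 2)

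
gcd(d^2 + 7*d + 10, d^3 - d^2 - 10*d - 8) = d + 2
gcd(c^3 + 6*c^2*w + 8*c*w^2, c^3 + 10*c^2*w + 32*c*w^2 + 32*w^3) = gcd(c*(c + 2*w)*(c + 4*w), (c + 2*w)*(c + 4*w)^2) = c^2 + 6*c*w + 8*w^2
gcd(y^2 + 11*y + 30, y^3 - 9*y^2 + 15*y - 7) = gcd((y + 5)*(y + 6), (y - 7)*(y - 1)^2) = 1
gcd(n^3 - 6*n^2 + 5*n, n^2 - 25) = n - 5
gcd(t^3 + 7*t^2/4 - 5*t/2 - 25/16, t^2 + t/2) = t + 1/2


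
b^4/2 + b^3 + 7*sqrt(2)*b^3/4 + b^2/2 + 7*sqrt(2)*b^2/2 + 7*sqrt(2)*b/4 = b*(b/2 + 1/2)*(b + 1)*(b + 7*sqrt(2)/2)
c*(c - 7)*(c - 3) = c^3 - 10*c^2 + 21*c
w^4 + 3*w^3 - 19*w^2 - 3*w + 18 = (w - 3)*(w - 1)*(w + 1)*(w + 6)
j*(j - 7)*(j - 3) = j^3 - 10*j^2 + 21*j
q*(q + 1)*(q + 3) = q^3 + 4*q^2 + 3*q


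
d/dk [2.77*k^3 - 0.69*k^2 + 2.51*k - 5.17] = 8.31*k^2 - 1.38*k + 2.51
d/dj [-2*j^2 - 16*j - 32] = -4*j - 16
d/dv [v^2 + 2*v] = 2*v + 2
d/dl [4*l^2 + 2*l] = 8*l + 2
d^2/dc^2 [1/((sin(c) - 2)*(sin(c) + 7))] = (-4*sin(c)^4 - 15*sin(c)^3 - 75*sin(c)^2 - 40*sin(c) + 78)/((sin(c) - 2)^3*(sin(c) + 7)^3)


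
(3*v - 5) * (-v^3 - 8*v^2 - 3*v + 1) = -3*v^4 - 19*v^3 + 31*v^2 + 18*v - 5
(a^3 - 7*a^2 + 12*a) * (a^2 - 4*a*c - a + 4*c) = a^5 - 4*a^4*c - 8*a^4 + 32*a^3*c + 19*a^3 - 76*a^2*c - 12*a^2 + 48*a*c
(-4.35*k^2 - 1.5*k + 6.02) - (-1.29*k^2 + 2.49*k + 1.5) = -3.06*k^2 - 3.99*k + 4.52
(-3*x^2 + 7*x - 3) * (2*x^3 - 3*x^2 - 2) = -6*x^5 + 23*x^4 - 27*x^3 + 15*x^2 - 14*x + 6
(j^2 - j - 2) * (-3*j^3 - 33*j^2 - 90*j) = -3*j^5 - 30*j^4 - 51*j^3 + 156*j^2 + 180*j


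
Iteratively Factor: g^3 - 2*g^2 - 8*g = (g + 2)*(g^2 - 4*g) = g*(g + 2)*(g - 4)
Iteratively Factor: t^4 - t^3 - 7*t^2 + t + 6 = (t + 2)*(t^3 - 3*t^2 - t + 3) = (t - 1)*(t + 2)*(t^2 - 2*t - 3) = (t - 3)*(t - 1)*(t + 2)*(t + 1)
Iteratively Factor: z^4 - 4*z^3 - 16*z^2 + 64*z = (z - 4)*(z^3 - 16*z) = z*(z - 4)*(z^2 - 16) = z*(z - 4)^2*(z + 4)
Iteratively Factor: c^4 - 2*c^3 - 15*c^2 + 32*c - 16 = (c - 1)*(c^3 - c^2 - 16*c + 16) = (c - 1)*(c + 4)*(c^2 - 5*c + 4) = (c - 1)^2*(c + 4)*(c - 4)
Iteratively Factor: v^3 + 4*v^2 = (v)*(v^2 + 4*v) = v*(v + 4)*(v)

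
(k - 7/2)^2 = k^2 - 7*k + 49/4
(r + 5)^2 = r^2 + 10*r + 25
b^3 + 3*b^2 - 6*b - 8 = (b - 2)*(b + 1)*(b + 4)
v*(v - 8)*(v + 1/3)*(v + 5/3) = v^4 - 6*v^3 - 139*v^2/9 - 40*v/9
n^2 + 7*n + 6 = (n + 1)*(n + 6)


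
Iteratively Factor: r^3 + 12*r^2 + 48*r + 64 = (r + 4)*(r^2 + 8*r + 16) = (r + 4)^2*(r + 4)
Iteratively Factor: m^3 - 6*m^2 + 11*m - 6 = (m - 2)*(m^2 - 4*m + 3) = (m - 3)*(m - 2)*(m - 1)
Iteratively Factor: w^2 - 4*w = (w)*(w - 4)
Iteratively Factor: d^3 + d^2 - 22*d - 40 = (d + 4)*(d^2 - 3*d - 10) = (d + 2)*(d + 4)*(d - 5)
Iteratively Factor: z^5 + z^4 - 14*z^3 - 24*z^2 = (z)*(z^4 + z^3 - 14*z^2 - 24*z) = z*(z + 3)*(z^3 - 2*z^2 - 8*z) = z*(z - 4)*(z + 3)*(z^2 + 2*z) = z*(z - 4)*(z + 2)*(z + 3)*(z)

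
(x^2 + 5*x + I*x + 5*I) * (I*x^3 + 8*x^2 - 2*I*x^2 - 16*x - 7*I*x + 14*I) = I*x^5 + 7*x^4 + 3*I*x^4 + 21*x^3 - 9*I*x^3 - 63*x^2 + 3*I*x^2 + 21*x - 10*I*x - 70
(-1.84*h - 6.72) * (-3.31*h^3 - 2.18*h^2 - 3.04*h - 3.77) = 6.0904*h^4 + 26.2544*h^3 + 20.2432*h^2 + 27.3656*h + 25.3344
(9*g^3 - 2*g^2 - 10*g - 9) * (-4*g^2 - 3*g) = -36*g^5 - 19*g^4 + 46*g^3 + 66*g^2 + 27*g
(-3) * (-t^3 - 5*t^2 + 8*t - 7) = 3*t^3 + 15*t^2 - 24*t + 21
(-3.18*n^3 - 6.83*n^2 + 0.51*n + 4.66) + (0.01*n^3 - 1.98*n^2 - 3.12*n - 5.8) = -3.17*n^3 - 8.81*n^2 - 2.61*n - 1.14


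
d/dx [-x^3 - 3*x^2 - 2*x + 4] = -3*x^2 - 6*x - 2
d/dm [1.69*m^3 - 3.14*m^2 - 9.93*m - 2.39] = 5.07*m^2 - 6.28*m - 9.93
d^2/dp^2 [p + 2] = 0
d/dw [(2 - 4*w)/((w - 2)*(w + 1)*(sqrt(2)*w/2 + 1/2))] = 4*(sqrt(2)*(w - 2)*(w + 1)*(2*w - 1) - 2*(w - 2)*(w + 1)*(sqrt(2)*w + 1) + (w - 2)*(2*w - 1)*(sqrt(2)*w + 1) + (w + 1)*(2*w - 1)*(sqrt(2)*w + 1))/((w - 2)^2*(w + 1)^2*(sqrt(2)*w + 1)^2)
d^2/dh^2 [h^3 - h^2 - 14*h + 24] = 6*h - 2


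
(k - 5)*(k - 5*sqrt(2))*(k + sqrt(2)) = k^3 - 4*sqrt(2)*k^2 - 5*k^2 - 10*k + 20*sqrt(2)*k + 50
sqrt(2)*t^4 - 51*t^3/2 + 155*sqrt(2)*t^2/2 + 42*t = t*(t - 7*sqrt(2))*(t - 6*sqrt(2))*(sqrt(2)*t + 1/2)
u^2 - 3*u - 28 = (u - 7)*(u + 4)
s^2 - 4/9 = (s - 2/3)*(s + 2/3)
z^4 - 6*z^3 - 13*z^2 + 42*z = z*(z - 7)*(z - 2)*(z + 3)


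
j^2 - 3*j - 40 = (j - 8)*(j + 5)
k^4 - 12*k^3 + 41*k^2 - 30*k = k*(k - 6)*(k - 5)*(k - 1)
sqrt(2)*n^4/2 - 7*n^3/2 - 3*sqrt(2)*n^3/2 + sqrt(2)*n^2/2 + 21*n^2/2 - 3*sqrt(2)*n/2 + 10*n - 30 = (n - 3)*(n - 5*sqrt(2)/2)*(n - 2*sqrt(2))*(sqrt(2)*n/2 + 1)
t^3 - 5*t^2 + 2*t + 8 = (t - 4)*(t - 2)*(t + 1)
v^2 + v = v*(v + 1)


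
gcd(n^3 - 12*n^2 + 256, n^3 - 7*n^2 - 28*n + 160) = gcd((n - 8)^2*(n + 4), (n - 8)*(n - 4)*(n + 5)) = n - 8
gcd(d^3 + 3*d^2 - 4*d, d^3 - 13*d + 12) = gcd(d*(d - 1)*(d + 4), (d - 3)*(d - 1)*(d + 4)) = d^2 + 3*d - 4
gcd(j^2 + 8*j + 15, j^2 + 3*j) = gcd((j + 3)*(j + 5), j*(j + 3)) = j + 3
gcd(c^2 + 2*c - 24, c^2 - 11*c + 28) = c - 4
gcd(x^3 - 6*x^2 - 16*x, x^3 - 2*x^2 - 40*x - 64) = x^2 - 6*x - 16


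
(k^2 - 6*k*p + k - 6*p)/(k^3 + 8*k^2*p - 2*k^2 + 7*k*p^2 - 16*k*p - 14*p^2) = (k^2 - 6*k*p + k - 6*p)/(k^3 + 8*k^2*p - 2*k^2 + 7*k*p^2 - 16*k*p - 14*p^2)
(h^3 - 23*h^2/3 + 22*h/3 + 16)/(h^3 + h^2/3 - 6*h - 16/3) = (h - 6)/(h + 2)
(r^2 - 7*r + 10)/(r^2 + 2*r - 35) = (r - 2)/(r + 7)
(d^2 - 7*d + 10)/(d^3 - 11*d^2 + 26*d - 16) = (d - 5)/(d^2 - 9*d + 8)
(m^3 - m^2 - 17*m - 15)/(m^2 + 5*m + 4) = (m^2 - 2*m - 15)/(m + 4)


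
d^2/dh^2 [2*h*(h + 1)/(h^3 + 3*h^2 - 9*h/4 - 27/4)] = 32*(8*h^6 + 24*h^5 + 126*h^4 + 522*h^3 + 810*h^2 + 486*h + 243)/(64*h^9 + 576*h^8 + 1296*h^7 - 2160*h^6 - 10692*h^5 - 2916*h^4 + 25515*h^3 + 19683*h^2 - 19683*h - 19683)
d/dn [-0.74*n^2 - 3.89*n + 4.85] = -1.48*n - 3.89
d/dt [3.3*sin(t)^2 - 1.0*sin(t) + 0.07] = (6.6*sin(t) - 1.0)*cos(t)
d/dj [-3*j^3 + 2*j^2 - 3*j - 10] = -9*j^2 + 4*j - 3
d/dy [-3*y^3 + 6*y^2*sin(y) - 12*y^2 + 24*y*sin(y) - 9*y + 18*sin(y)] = 6*y^2*cos(y) - 9*y^2 + 12*y*sin(y) + 24*y*cos(y) - 24*y + 24*sin(y) + 18*cos(y) - 9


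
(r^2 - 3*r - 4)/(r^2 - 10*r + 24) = (r + 1)/(r - 6)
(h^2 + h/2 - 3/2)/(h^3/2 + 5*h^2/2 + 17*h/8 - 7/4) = 4*(2*h^2 + h - 3)/(4*h^3 + 20*h^2 + 17*h - 14)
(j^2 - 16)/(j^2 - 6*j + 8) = (j + 4)/(j - 2)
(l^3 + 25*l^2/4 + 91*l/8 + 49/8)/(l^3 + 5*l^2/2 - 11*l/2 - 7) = (l + 7/4)/(l - 2)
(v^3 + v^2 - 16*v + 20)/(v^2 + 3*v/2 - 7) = 2*(v^2 + 3*v - 10)/(2*v + 7)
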